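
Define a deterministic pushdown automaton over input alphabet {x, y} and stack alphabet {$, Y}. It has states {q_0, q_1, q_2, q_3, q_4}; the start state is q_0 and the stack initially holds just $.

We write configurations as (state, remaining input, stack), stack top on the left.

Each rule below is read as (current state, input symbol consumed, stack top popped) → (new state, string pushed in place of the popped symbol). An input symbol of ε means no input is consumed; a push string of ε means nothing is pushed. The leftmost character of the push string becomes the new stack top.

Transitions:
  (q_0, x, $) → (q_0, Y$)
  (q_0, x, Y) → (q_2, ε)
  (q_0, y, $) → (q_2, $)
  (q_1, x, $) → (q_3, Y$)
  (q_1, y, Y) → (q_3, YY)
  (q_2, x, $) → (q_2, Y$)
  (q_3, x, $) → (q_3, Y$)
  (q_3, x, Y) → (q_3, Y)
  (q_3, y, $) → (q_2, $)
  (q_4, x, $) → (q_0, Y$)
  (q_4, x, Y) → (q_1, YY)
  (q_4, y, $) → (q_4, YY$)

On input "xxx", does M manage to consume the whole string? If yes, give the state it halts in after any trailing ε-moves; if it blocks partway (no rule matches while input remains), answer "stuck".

q_2

(q_0, xxx, $)
  read x, top $: go to q_0, push Y$ → (q_0, xx, Y$)
  read x, top Y: go to q_2, push ε → (q_2, x, $)
  read x, top $: go to q_2, push Y$ → (q_2, ε, Y$)
All input consumed; M is in state q_2.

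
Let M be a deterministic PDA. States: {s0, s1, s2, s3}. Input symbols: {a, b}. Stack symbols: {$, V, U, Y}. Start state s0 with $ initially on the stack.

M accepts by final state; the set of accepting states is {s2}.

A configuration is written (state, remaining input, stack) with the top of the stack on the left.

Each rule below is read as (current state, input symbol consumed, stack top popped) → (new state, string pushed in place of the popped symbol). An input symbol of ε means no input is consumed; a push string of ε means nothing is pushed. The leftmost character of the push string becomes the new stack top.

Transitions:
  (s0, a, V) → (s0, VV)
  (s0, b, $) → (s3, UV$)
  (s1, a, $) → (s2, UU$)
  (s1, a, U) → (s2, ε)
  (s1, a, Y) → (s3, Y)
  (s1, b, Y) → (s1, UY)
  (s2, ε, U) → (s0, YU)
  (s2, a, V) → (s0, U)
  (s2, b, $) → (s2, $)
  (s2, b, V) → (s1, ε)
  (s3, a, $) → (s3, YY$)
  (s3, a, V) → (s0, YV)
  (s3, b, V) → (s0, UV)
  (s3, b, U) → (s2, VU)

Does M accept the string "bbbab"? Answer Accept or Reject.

(s0, bbbab, $) ⊢ (s3, bbab, UV$) ⊢ (s2, bab, VUV$) ⊢ (s1, ab, UV$) ⊢ (s2, b, V$) ⊢ (s1, ε, $)
All input consumed; state s1 ∉ F and no further ε-move applies.

Reject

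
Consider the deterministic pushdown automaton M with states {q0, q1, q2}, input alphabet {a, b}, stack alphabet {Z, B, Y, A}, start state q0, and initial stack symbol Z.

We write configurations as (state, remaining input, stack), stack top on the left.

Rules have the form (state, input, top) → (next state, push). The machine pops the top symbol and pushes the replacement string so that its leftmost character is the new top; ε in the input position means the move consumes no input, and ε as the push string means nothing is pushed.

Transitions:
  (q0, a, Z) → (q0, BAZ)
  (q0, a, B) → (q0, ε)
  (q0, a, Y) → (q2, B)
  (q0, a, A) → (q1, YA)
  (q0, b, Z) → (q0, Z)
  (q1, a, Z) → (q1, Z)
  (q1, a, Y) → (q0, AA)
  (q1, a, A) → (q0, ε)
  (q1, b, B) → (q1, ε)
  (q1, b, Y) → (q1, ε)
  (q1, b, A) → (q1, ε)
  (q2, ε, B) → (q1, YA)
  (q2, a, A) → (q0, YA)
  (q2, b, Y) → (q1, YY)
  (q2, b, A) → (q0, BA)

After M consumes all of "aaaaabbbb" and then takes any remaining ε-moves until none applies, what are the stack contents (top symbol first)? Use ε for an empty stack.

Z

(q0, aaaaabbbb, Z) ⊢ (q0, aaaabbbb, BAZ) ⊢ (q0, aaabbbb, AZ) ⊢ (q1, aabbbb, YAZ) ⊢ (q0, abbbb, AAAZ) ⊢ (q1, bbbb, YAAAZ) ⊢ (q1, bbb, AAAZ) ⊢ (q1, bb, AAZ) ⊢ (q1, b, AZ) ⊢ (q1, ε, Z)
All input consumed in state q1 with stack Z.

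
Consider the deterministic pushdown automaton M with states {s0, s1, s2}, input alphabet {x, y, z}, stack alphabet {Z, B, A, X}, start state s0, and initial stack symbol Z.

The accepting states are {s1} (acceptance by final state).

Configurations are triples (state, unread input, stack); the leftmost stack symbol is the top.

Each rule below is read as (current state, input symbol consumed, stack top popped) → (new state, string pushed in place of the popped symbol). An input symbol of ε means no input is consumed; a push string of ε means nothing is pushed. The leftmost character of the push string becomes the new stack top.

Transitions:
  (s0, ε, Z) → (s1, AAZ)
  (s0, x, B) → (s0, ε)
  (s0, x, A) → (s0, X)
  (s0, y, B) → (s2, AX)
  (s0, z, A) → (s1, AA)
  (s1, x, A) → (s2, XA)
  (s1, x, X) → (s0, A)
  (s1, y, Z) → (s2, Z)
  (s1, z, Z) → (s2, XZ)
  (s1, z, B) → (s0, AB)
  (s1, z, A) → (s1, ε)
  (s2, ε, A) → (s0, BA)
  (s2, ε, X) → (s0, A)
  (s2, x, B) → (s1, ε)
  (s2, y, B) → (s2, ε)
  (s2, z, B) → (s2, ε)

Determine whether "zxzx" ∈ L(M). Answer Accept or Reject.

Reject

(s0, zxzx, Z)
  ε-move, top Z: go to s1, push AAZ → (s1, zxzx, AAZ)
  read z, top A: go to s1, push ε → (s1, xzx, AZ)
  read x, top A: go to s2, push XA → (s2, zx, XAZ)
  ε-move, top X: go to s0, push A → (s0, zx, AAZ)
  read z, top A: go to s1, push AA → (s1, x, AAAZ)
  read x, top A: go to s2, push XA → (s2, ε, XAAAZ)
  ε-move, top X: go to s0, push A → (s0, ε, AAAAZ)
All input consumed; state s0 ∉ F and no further ε-move applies.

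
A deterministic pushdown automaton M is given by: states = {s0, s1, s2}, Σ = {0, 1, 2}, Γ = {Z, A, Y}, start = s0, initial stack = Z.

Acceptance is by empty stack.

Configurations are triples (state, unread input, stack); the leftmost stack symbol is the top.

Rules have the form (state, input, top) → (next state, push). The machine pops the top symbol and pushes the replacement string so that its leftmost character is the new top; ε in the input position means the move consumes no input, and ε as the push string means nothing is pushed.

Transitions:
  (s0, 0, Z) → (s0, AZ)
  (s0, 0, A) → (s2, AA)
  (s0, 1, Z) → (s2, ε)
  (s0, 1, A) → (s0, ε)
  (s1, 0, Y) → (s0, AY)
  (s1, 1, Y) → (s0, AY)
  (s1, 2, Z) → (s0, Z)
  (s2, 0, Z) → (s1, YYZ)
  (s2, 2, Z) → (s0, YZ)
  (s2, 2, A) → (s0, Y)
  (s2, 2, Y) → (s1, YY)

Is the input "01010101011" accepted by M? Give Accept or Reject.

(s0, 01010101011, Z) ⊢ (s0, 1010101011, AZ) ⊢ (s0, 010101011, Z) ⊢ (s0, 10101011, AZ) ⊢ (s0, 0101011, Z) ⊢ (s0, 101011, AZ) ⊢ (s0, 01011, Z) ⊢ (s0, 1011, AZ) ⊢ (s0, 011, Z) ⊢ (s0, 11, AZ) ⊢ (s0, 1, Z) ⊢ (s2, ε, ε)
All input consumed and the stack is empty.

Accept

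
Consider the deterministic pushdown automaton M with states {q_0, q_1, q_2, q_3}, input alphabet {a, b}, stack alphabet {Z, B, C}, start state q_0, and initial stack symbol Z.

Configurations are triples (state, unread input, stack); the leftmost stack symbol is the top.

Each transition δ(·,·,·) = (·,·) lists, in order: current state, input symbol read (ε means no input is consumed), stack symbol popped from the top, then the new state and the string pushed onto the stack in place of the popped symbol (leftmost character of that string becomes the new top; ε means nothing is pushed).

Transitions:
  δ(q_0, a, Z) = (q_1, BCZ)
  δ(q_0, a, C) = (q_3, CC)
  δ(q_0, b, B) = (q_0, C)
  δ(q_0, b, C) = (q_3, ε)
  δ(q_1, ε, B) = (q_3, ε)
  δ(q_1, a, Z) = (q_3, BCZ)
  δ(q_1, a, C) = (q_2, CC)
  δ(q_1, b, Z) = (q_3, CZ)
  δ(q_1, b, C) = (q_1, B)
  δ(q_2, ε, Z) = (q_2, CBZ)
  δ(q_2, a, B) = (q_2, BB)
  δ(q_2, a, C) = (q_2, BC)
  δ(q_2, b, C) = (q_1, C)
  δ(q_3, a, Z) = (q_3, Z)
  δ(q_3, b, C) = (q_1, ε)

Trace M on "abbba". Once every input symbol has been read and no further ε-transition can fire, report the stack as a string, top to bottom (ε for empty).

BCZ

(q_0, abbba, Z) ⊢ (q_1, bbba, BCZ) ⊢ (q_3, bbba, CZ) ⊢ (q_1, bba, Z) ⊢ (q_3, ba, CZ) ⊢ (q_1, a, Z) ⊢ (q_3, ε, BCZ)
All input consumed in state q_3 with stack BCZ.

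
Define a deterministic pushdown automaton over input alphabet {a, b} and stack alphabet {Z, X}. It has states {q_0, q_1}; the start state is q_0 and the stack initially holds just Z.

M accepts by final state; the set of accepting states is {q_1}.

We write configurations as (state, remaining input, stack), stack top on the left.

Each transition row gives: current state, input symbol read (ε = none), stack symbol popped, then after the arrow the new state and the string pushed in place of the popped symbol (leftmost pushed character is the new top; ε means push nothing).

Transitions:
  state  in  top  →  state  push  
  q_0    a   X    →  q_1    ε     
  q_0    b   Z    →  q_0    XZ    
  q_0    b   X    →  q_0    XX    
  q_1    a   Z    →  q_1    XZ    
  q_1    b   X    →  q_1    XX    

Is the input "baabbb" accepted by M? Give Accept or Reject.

Accept

(q_0, baabbb, Z) ⊢ (q_0, aabbb, XZ) ⊢ (q_1, abbb, Z) ⊢ (q_1, bbb, XZ) ⊢ (q_1, bb, XXZ) ⊢ (q_1, b, XXXZ) ⊢ (q_1, ε, XXXXZ)
All input consumed; state q_1 ∈ F.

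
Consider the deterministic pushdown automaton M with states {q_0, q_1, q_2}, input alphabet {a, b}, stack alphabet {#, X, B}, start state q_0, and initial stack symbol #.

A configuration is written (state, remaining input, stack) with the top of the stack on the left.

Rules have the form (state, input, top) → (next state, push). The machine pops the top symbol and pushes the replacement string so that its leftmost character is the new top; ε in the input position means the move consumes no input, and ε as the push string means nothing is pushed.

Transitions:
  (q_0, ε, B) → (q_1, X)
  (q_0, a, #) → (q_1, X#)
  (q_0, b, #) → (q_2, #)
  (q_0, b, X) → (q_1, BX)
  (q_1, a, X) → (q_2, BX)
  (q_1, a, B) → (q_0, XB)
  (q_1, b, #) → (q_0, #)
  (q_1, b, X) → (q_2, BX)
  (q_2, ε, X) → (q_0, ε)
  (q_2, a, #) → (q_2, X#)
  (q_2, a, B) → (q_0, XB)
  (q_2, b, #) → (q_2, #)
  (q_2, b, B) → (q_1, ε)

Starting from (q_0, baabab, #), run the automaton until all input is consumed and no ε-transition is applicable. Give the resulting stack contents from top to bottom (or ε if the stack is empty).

BXBX#

(q_0, baabab, #)
  read b, top #: go to q_2, push # → (q_2, aabab, #)
  read a, top #: go to q_2, push X# → (q_2, abab, X#)
  ε-move, top X: go to q_0, push ε → (q_0, abab, #)
  read a, top #: go to q_1, push X# → (q_1, bab, X#)
  read b, top X: go to q_2, push BX → (q_2, ab, BX#)
  read a, top B: go to q_0, push XB → (q_0, b, XBX#)
  read b, top X: go to q_1, push BX → (q_1, ε, BXBX#)
All input consumed in state q_1 with stack BXBX#.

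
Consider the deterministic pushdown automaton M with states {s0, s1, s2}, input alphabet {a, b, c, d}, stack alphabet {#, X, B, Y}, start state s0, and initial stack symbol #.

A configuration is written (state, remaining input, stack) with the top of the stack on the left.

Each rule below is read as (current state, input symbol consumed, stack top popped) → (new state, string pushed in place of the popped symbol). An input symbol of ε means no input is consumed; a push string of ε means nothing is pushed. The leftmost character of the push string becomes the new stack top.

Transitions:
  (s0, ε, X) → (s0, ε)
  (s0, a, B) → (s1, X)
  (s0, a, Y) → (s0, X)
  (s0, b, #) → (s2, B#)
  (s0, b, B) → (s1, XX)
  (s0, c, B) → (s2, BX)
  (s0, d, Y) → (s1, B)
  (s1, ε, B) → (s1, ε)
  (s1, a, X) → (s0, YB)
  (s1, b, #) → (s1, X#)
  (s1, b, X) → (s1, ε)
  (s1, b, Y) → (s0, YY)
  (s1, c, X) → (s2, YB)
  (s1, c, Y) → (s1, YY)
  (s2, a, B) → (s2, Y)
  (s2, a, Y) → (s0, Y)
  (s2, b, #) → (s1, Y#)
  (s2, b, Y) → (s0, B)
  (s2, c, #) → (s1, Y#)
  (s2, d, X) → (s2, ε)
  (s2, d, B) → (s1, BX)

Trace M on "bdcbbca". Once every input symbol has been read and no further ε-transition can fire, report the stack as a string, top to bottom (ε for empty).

YBXB#

(s0, bdcbbca, #)
  read b, top #: go to s2, push B# → (s2, dcbbca, B#)
  read d, top B: go to s1, push BX → (s1, cbbca, BX#)
  ε-move, top B: go to s1, push ε → (s1, cbbca, X#)
  read c, top X: go to s2, push YB → (s2, bbca, YB#)
  read b, top Y: go to s0, push B → (s0, bca, BB#)
  read b, top B: go to s1, push XX → (s1, ca, XXB#)
  read c, top X: go to s2, push YB → (s2, a, YBXB#)
  read a, top Y: go to s0, push Y → (s0, ε, YBXB#)
All input consumed in state s0 with stack YBXB#.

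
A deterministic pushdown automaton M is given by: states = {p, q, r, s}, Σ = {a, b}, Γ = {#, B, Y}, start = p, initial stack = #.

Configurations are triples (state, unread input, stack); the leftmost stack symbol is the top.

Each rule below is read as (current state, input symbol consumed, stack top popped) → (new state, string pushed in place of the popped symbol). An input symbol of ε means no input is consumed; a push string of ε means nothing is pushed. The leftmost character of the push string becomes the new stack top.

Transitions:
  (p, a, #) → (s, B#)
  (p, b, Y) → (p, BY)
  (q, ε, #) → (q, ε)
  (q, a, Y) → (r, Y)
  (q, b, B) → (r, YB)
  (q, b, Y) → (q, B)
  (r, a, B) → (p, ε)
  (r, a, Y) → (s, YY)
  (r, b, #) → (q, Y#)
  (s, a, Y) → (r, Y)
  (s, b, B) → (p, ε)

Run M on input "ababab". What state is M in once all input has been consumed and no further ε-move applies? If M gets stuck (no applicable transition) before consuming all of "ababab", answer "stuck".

p

(p, ababab, #)
  read a, top #: go to s, push B# → (s, babab, B#)
  read b, top B: go to p, push ε → (p, abab, #)
  read a, top #: go to s, push B# → (s, bab, B#)
  read b, top B: go to p, push ε → (p, ab, #)
  read a, top #: go to s, push B# → (s, b, B#)
  read b, top B: go to p, push ε → (p, ε, #)
All input consumed; M is in state p.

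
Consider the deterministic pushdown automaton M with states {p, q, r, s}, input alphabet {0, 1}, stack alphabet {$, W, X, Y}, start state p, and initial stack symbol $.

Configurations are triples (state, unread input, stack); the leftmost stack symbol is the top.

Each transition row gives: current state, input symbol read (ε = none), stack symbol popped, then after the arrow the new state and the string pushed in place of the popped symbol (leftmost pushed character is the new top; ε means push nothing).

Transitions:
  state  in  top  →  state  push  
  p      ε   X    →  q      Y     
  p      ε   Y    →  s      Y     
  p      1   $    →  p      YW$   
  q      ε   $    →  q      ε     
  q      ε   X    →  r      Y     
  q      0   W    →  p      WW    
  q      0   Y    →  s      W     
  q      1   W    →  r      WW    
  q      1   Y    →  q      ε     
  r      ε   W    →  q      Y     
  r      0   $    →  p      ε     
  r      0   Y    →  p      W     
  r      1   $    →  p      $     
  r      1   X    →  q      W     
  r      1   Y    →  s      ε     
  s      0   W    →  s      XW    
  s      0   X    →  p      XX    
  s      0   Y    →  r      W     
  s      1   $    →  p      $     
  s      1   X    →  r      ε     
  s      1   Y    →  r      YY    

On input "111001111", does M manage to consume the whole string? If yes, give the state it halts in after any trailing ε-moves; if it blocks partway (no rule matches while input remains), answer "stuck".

(p, 111001111, $) ⊢ (p, 11001111, YW$) ⊢ (s, 11001111, YW$) ⊢ (r, 1001111, YYW$) ⊢ (s, 001111, YW$) ⊢ (r, 01111, WW$) ⊢ (q, 01111, YW$) ⊢ (s, 1111, WW$)
No transition for (s, 1, top W); M blocks with input 1111 remaining.

stuck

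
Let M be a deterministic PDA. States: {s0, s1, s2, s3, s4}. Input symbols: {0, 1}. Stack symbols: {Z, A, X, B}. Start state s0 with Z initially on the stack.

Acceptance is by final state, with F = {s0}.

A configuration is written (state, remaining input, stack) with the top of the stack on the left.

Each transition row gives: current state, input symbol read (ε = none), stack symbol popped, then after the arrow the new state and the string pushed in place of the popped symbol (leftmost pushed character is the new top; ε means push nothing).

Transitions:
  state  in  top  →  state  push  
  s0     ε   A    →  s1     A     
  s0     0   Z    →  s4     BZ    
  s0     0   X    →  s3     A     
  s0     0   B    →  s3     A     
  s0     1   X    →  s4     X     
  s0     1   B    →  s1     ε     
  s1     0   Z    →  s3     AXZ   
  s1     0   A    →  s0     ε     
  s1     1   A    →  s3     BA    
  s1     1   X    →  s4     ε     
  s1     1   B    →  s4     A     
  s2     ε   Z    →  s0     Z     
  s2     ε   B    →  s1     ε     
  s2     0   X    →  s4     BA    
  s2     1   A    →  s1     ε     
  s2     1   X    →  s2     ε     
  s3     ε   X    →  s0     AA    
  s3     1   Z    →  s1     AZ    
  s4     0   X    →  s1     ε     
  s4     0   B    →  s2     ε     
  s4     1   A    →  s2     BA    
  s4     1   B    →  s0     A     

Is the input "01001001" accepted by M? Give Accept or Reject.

Accept

(s0, 01001001, Z)
  read 0, top Z: go to s4, push BZ → (s4, 1001001, BZ)
  read 1, top B: go to s0, push A → (s0, 001001, AZ)
  ε-move, top A: go to s1, push A → (s1, 001001, AZ)
  read 0, top A: go to s0, push ε → (s0, 01001, Z)
  read 0, top Z: go to s4, push BZ → (s4, 1001, BZ)
  read 1, top B: go to s0, push A → (s0, 001, AZ)
  ε-move, top A: go to s1, push A → (s1, 001, AZ)
  read 0, top A: go to s0, push ε → (s0, 01, Z)
  read 0, top Z: go to s4, push BZ → (s4, 1, BZ)
  read 1, top B: go to s0, push A → (s0, ε, AZ)
All input consumed; state s0 ∈ F.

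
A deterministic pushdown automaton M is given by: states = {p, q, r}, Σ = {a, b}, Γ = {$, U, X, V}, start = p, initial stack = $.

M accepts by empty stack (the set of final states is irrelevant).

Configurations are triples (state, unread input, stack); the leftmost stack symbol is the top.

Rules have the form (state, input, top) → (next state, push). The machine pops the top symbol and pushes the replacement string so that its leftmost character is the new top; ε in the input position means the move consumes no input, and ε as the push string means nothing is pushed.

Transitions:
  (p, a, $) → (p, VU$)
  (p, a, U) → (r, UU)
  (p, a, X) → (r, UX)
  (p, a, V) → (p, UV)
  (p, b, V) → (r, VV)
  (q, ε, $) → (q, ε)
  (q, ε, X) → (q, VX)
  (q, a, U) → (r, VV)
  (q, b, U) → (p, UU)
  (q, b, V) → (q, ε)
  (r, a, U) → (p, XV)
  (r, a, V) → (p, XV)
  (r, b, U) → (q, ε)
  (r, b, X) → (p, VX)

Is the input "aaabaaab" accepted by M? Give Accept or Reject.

(p, aaabaaab, $) ⊢ (p, aabaaab, VU$) ⊢ (p, abaaab, UVU$) ⊢ (r, baaab, UUVU$) ⊢ (q, aaab, UVU$) ⊢ (r, aab, VVVU$) ⊢ (p, ab, XVVVU$) ⊢ (r, b, UXVVVU$) ⊢ (q, ε, XVVVU$) ⊢ (q, ε, VXVVVU$)
All input consumed; stack is VXVVVU$, not empty, and no further ε-move applies.

Reject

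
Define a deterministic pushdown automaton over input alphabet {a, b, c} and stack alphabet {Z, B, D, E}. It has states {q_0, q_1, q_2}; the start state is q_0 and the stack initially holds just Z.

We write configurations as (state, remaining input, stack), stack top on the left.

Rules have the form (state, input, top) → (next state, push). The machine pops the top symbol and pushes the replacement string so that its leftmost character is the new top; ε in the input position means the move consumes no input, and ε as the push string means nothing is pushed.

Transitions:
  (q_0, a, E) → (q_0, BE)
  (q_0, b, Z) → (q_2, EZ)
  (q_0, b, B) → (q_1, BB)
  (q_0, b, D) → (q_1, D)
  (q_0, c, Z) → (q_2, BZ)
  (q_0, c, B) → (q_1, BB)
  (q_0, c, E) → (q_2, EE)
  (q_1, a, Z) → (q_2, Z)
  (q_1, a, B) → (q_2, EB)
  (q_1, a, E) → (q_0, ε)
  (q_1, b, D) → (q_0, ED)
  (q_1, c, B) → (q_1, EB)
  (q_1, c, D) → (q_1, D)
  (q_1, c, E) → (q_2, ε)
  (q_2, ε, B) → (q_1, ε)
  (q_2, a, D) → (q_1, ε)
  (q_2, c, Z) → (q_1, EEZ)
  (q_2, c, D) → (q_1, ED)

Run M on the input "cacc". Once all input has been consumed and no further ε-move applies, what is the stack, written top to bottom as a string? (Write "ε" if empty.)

EZ

(q_0, cacc, Z) ⊢ (q_2, acc, BZ) ⊢ (q_1, acc, Z) ⊢ (q_2, cc, Z) ⊢ (q_1, c, EEZ) ⊢ (q_2, ε, EZ)
All input consumed in state q_2 with stack EZ.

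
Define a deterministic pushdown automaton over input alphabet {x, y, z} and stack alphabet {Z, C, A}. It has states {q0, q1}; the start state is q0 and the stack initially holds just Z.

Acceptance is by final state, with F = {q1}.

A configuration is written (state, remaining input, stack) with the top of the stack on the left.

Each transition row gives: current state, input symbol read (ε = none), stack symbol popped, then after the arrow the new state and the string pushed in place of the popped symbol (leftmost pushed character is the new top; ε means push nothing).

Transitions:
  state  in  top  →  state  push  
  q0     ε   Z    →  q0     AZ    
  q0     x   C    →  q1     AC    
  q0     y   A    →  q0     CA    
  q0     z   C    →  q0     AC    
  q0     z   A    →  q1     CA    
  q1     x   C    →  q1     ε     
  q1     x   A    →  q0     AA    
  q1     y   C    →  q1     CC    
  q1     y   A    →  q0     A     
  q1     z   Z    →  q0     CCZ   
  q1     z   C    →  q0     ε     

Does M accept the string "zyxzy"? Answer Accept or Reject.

Reject

(q0, zyxzy, Z)
  ε-move, top Z: go to q0, push AZ → (q0, zyxzy, AZ)
  read z, top A: go to q1, push CA → (q1, yxzy, CAZ)
  read y, top C: go to q1, push CC → (q1, xzy, CCAZ)
  read x, top C: go to q1, push ε → (q1, zy, CAZ)
  read z, top C: go to q0, push ε → (q0, y, AZ)
  read y, top A: go to q0, push CA → (q0, ε, CAZ)
All input consumed; state q0 ∉ F and no further ε-move applies.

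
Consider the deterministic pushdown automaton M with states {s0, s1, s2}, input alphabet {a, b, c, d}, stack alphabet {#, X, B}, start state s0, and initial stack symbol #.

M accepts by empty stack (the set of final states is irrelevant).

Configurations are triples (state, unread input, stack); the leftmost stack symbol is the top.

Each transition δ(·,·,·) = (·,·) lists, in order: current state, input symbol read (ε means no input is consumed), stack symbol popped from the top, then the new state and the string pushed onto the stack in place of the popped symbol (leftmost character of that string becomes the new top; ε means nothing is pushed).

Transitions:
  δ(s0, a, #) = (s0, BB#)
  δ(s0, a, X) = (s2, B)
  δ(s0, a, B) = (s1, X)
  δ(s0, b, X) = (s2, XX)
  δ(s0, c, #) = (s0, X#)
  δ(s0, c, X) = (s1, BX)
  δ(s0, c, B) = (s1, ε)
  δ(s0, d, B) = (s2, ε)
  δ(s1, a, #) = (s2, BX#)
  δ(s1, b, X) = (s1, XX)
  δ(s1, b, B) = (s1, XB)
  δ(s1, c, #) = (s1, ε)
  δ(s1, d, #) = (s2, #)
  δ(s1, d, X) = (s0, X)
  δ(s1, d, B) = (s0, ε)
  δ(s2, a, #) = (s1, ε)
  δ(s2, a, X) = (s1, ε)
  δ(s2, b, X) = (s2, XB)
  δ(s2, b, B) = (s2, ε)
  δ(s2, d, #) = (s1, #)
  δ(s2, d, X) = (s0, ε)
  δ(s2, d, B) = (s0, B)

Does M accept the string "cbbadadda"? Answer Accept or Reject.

(s0, cbbadadda, #)
  read c, top #: go to s0, push X# → (s0, bbadadda, X#)
  read b, top X: go to s2, push XX → (s2, badadda, XX#)
  read b, top X: go to s2, push XB → (s2, adadda, XBX#)
  read a, top X: go to s1, push ε → (s1, dadda, BX#)
  read d, top B: go to s0, push ε → (s0, adda, X#)
  read a, top X: go to s2, push B → (s2, dda, B#)
  read d, top B: go to s0, push B → (s0, da, B#)
  read d, top B: go to s2, push ε → (s2, a, #)
  read a, top #: go to s1, push ε → (s1, ε, ε)
All input consumed and the stack is empty.

Accept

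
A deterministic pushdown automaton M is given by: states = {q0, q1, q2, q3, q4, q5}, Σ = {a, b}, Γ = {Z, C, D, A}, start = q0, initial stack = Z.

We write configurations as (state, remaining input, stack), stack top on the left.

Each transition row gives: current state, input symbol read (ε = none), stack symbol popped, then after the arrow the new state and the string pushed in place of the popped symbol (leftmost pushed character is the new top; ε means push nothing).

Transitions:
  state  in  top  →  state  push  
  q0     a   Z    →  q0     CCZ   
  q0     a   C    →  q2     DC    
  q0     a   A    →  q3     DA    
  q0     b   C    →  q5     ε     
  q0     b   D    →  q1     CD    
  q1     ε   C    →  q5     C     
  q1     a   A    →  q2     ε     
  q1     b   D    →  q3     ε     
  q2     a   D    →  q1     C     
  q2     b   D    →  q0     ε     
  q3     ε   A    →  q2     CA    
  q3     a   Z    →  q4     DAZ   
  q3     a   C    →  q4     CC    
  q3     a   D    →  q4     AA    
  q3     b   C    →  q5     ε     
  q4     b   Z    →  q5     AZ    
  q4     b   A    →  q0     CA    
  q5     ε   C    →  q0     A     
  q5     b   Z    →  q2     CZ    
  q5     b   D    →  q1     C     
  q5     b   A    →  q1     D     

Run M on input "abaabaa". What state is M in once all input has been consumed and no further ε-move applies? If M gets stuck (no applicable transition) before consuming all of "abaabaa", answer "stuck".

q0

(q0, abaabaa, Z)
  read a, top Z: go to q0, push CCZ → (q0, baabaa, CCZ)
  read b, top C: go to q5, push ε → (q5, aabaa, CZ)
  ε-move, top C: go to q0, push A → (q0, aabaa, AZ)
  read a, top A: go to q3, push DA → (q3, abaa, DAZ)
  read a, top D: go to q4, push AA → (q4, baa, AAAZ)
  read b, top A: go to q0, push CA → (q0, aa, CAAAZ)
  read a, top C: go to q2, push DC → (q2, a, DCAAAZ)
  read a, top D: go to q1, push C → (q1, ε, CCAAAZ)
  ε-move, top C: go to q5, push C → (q5, ε, CCAAAZ)
  ε-move, top C: go to q0, push A → (q0, ε, ACAAAZ)
All input consumed; M is in state q0.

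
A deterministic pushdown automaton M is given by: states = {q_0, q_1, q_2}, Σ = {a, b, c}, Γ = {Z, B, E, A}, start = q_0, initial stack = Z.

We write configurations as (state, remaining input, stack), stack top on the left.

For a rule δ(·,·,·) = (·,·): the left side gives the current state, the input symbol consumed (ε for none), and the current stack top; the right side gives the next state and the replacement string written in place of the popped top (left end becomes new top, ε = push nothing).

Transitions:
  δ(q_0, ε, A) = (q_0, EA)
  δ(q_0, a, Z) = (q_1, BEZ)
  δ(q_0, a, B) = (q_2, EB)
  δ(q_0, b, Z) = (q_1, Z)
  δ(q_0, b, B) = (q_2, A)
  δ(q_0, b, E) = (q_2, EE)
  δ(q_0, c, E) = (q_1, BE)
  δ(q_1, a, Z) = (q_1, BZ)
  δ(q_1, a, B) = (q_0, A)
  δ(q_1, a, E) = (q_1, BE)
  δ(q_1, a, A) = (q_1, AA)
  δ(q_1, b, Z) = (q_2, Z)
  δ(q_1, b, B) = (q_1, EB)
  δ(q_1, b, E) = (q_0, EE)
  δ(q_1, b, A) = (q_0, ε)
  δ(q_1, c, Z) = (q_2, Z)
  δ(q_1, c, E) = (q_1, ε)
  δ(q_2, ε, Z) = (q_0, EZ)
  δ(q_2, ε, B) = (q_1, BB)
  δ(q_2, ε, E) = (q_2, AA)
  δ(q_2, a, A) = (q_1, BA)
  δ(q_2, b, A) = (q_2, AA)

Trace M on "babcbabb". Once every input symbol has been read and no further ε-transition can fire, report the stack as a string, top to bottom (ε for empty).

(q_0, babcbabb, Z)
  read b, top Z: go to q_1, push Z → (q_1, abcbabb, Z)
  read a, top Z: go to q_1, push BZ → (q_1, bcbabb, BZ)
  read b, top B: go to q_1, push EB → (q_1, cbabb, EBZ)
  read c, top E: go to q_1, push ε → (q_1, babb, BZ)
  read b, top B: go to q_1, push EB → (q_1, abb, EBZ)
  read a, top E: go to q_1, push BE → (q_1, bb, BEBZ)
  read b, top B: go to q_1, push EB → (q_1, b, EBEBZ)
  read b, top E: go to q_0, push EE → (q_0, ε, EEBEBZ)
All input consumed in state q_0 with stack EEBEBZ.

EEBEBZ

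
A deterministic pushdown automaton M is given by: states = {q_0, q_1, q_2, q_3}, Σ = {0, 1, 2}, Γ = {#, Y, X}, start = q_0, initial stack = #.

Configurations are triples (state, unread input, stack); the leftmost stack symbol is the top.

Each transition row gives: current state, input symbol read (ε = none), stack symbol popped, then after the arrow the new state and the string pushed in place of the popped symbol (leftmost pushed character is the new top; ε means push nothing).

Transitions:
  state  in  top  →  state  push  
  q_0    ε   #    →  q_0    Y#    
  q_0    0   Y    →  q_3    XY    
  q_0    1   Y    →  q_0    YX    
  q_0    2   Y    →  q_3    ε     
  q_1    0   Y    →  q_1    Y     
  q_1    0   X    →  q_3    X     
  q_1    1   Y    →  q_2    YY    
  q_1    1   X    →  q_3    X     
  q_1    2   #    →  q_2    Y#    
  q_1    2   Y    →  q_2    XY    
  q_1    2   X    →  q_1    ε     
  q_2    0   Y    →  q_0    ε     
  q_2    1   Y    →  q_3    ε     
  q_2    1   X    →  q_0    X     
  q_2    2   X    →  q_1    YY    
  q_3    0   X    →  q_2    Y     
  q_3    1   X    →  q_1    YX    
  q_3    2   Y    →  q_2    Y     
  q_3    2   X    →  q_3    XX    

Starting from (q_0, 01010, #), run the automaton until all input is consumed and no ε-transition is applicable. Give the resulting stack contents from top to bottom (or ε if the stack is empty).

(q_0, 01010, #)
  ε-move, top #: go to q_0, push Y# → (q_0, 01010, Y#)
  read 0, top Y: go to q_3, push XY → (q_3, 1010, XY#)
  read 1, top X: go to q_1, push YX → (q_1, 010, YXY#)
  read 0, top Y: go to q_1, push Y → (q_1, 10, YXY#)
  read 1, top Y: go to q_2, push YY → (q_2, 0, YYXY#)
  read 0, top Y: go to q_0, push ε → (q_0, ε, YXY#)
All input consumed in state q_0 with stack YXY#.

YXY#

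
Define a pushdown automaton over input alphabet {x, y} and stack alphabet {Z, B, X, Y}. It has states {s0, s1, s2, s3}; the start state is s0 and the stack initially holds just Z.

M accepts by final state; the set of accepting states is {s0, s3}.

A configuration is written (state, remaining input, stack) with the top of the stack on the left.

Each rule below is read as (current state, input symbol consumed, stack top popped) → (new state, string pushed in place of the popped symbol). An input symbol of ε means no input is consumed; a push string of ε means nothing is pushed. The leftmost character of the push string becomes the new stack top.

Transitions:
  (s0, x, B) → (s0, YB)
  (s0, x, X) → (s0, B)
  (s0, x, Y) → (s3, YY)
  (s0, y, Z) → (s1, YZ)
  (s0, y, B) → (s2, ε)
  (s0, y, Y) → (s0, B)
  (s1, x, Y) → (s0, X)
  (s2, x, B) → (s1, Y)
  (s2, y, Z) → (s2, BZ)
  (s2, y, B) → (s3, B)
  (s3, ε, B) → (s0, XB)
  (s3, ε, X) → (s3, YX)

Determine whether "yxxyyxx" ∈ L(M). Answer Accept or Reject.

Accept

One accepting computation: (s0, yxxyyxx, Z) ⊢ (s1, xxyyxx, YZ) ⊢ (s0, xyyxx, XZ) ⊢ (s0, yyxx, BZ) ⊢ (s2, yxx, Z) ⊢ (s2, xx, BZ) ⊢ (s1, x, YZ) ⊢ (s0, ε, XZ)
All input consumed and state s0 ∈ F.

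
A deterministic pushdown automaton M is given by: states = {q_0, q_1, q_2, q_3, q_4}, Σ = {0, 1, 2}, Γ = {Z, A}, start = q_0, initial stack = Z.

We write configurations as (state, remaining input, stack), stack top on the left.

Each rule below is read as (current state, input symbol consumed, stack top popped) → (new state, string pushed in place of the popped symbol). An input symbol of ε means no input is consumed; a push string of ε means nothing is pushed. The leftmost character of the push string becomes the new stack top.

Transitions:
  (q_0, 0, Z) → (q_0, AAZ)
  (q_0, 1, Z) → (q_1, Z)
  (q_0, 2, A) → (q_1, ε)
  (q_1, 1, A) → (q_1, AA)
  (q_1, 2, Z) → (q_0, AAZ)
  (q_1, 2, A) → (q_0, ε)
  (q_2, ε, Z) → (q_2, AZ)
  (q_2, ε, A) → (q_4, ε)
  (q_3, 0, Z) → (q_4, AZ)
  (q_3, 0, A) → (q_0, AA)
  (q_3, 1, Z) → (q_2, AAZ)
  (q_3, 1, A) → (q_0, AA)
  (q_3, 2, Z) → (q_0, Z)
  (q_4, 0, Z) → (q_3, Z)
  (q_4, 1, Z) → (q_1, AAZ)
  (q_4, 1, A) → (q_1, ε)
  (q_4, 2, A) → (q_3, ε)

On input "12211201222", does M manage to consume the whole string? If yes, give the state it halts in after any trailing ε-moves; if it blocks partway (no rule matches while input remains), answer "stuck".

(q_0, 12211201222, Z)
  read 1, top Z: go to q_1, push Z → (q_1, 2211201222, Z)
  read 2, top Z: go to q_0, push AAZ → (q_0, 211201222, AAZ)
  read 2, top A: go to q_1, push ε → (q_1, 11201222, AZ)
  read 1, top A: go to q_1, push AA → (q_1, 1201222, AAZ)
  read 1, top A: go to q_1, push AA → (q_1, 201222, AAAZ)
  read 2, top A: go to q_0, push ε → (q_0, 01222, AAZ)
No transition for (q_0, 0, top A); M blocks with input 01222 remaining.

stuck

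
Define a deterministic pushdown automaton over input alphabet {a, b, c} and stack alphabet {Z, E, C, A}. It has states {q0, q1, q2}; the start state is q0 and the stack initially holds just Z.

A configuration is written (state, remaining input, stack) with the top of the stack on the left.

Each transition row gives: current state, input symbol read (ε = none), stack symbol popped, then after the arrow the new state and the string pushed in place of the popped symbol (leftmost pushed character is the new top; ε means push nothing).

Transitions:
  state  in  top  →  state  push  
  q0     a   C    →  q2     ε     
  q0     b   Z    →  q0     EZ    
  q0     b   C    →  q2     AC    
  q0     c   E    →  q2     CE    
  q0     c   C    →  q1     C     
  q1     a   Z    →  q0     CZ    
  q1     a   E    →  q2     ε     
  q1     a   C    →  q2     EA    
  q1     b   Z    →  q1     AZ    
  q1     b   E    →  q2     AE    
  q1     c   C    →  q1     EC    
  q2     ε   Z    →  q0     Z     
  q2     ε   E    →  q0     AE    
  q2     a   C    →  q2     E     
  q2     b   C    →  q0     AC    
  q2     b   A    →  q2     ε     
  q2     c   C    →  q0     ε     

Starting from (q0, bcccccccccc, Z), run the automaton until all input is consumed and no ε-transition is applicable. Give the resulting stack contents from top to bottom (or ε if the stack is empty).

EZ

(q0, bcccccccccc, Z)
  read b, top Z: go to q0, push EZ → (q0, cccccccccc, EZ)
  read c, top E: go to q2, push CE → (q2, ccccccccc, CEZ)
  read c, top C: go to q0, push ε → (q0, cccccccc, EZ)
  read c, top E: go to q2, push CE → (q2, ccccccc, CEZ)
  read c, top C: go to q0, push ε → (q0, cccccc, EZ)
  read c, top E: go to q2, push CE → (q2, ccccc, CEZ)
  read c, top C: go to q0, push ε → (q0, cccc, EZ)
  read c, top E: go to q2, push CE → (q2, ccc, CEZ)
  read c, top C: go to q0, push ε → (q0, cc, EZ)
  read c, top E: go to q2, push CE → (q2, c, CEZ)
  read c, top C: go to q0, push ε → (q0, ε, EZ)
All input consumed in state q0 with stack EZ.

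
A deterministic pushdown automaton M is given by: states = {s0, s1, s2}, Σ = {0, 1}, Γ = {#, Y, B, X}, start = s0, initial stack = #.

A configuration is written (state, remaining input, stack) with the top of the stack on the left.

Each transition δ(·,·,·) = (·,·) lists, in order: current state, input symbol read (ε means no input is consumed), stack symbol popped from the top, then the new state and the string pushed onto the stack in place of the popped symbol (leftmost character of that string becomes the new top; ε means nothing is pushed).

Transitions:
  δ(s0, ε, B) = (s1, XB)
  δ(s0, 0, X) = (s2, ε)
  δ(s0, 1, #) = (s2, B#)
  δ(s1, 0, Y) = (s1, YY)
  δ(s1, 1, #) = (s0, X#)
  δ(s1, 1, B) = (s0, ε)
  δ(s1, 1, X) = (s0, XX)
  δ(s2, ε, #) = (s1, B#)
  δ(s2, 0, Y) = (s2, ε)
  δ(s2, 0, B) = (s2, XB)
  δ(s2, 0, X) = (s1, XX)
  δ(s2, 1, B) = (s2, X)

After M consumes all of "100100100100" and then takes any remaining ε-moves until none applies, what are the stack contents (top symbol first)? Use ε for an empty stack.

XXXXXB#

(s0, 100100100100, #)
  read 1, top #: go to s2, push B# → (s2, 00100100100, B#)
  read 0, top B: go to s2, push XB → (s2, 0100100100, XB#)
  read 0, top X: go to s1, push XX → (s1, 100100100, XXB#)
  read 1, top X: go to s0, push XX → (s0, 00100100, XXXB#)
  read 0, top X: go to s2, push ε → (s2, 0100100, XXB#)
  read 0, top X: go to s1, push XX → (s1, 100100, XXXB#)
  read 1, top X: go to s0, push XX → (s0, 00100, XXXXB#)
  read 0, top X: go to s2, push ε → (s2, 0100, XXXB#)
  read 0, top X: go to s1, push XX → (s1, 100, XXXXB#)
  read 1, top X: go to s0, push XX → (s0, 00, XXXXXB#)
  read 0, top X: go to s2, push ε → (s2, 0, XXXXB#)
  read 0, top X: go to s1, push XX → (s1, ε, XXXXXB#)
All input consumed in state s1 with stack XXXXXB#.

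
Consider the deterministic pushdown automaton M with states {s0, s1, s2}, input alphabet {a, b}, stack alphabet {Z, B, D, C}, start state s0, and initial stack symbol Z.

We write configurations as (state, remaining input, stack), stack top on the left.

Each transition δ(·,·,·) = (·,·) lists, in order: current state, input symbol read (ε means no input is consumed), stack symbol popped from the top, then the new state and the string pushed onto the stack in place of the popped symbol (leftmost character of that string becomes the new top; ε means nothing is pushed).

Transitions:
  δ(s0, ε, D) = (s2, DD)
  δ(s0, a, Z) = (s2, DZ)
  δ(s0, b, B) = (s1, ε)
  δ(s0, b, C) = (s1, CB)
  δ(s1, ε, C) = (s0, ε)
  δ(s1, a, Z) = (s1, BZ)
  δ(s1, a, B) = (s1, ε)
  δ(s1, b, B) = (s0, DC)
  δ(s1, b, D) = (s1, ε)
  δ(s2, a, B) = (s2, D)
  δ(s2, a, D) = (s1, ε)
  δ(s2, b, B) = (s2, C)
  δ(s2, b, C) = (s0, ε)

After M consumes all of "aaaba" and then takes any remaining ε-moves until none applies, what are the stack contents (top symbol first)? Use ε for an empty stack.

DCZ

(s0, aaaba, Z)
  read a, top Z: go to s2, push DZ → (s2, aaba, DZ)
  read a, top D: go to s1, push ε → (s1, aba, Z)
  read a, top Z: go to s1, push BZ → (s1, ba, BZ)
  read b, top B: go to s0, push DC → (s0, a, DCZ)
  ε-move, top D: go to s2, push DD → (s2, a, DDCZ)
  read a, top D: go to s1, push ε → (s1, ε, DCZ)
All input consumed in state s1 with stack DCZ.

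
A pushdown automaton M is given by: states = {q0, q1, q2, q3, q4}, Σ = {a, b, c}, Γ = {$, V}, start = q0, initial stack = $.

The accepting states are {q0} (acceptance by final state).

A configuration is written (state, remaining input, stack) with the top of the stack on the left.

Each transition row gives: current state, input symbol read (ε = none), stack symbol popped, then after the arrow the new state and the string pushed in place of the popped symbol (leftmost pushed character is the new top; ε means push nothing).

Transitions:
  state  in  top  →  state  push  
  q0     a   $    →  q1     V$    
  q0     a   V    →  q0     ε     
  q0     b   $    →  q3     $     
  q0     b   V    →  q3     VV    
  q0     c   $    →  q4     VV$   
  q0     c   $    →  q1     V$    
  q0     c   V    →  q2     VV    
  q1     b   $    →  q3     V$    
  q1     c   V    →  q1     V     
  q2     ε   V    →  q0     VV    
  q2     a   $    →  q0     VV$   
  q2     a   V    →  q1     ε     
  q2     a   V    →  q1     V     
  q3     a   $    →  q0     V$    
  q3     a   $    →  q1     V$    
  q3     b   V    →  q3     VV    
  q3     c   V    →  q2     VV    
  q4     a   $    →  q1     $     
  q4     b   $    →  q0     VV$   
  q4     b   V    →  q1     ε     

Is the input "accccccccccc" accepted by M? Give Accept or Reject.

Reject

No computation consumes all input and reaches a final state.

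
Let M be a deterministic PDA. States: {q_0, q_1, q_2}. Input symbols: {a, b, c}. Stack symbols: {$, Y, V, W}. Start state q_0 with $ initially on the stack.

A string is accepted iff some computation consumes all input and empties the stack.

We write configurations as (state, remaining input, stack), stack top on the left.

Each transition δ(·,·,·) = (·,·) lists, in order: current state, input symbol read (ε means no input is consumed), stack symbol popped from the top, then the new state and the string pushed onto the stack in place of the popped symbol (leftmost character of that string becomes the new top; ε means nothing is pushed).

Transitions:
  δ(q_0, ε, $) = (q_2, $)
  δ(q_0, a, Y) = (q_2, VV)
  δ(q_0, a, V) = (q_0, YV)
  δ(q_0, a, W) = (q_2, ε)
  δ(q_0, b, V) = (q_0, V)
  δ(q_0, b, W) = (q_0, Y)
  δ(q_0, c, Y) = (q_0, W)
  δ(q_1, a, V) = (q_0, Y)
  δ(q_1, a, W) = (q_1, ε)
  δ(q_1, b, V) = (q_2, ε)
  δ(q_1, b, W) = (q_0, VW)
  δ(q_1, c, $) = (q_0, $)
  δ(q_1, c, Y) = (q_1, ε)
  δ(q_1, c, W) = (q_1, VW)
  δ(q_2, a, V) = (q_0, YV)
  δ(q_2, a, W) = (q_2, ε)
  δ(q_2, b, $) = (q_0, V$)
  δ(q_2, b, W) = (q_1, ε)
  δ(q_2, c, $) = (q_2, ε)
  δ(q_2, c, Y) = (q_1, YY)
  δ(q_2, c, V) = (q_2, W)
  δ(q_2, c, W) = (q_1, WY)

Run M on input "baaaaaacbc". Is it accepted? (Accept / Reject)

(q_0, baaaaaacbc, $)
  ε-move, top $: go to q_2, push $ → (q_2, baaaaaacbc, $)
  read b, top $: go to q_0, push V$ → (q_0, aaaaaacbc, V$)
  read a, top V: go to q_0, push YV → (q_0, aaaaacbc, YV$)
  read a, top Y: go to q_2, push VV → (q_2, aaaacbc, VVV$)
  read a, top V: go to q_0, push YV → (q_0, aaacbc, YVVV$)
  read a, top Y: go to q_2, push VV → (q_2, aacbc, VVVVV$)
  read a, top V: go to q_0, push YV → (q_0, acbc, YVVVVV$)
  read a, top Y: go to q_2, push VV → (q_2, cbc, VVVVVVV$)
  read c, top V: go to q_2, push W → (q_2, bc, WVVVVVV$)
  read b, top W: go to q_1, push ε → (q_1, c, VVVVVV$)
No transition applies at (q_1, c, VVVVVV$); input not fully consumed.

Reject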